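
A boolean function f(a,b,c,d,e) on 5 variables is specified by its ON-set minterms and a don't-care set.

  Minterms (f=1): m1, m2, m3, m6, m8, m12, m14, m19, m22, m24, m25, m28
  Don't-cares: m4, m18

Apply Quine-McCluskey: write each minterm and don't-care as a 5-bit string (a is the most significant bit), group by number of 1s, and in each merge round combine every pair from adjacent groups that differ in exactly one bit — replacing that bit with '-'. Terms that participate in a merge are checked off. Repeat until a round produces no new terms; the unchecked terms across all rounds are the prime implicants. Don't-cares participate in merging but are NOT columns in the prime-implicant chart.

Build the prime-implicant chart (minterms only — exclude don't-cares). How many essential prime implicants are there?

Round 0: 00001✓ 00010✓ 00011✓ 00100✓ 00110✓ 01000✓ 01100✓ 01110✓ 10010✓ 10011✓ 10110✓ 11000✓ 11001✓ 11100✓
Round 1: -0010✓ -0011✓ -0110✓ -1000✓ -1100✓ 0-100✓ 0-110✓ 00-10✓ 000-1 0001-✓ 001-0✓ 01-00✓ 011-0✓ 10-10✓ 1001-✓ 11-00✓ 1100-
Round 2: -0-10 -001- -1-00 0-1-0
PIs = {-0-10, -001-, -1-00, 0-1-0, 000-1, 1100-}
Coverage chart:
  m1: 000-1 ←essential
  m2: -0-10,-001-
  m3: -001-,000-1
  m6: -0-10,0-1-0
  m8: -1-00 ←essential
  m12: -1-00,0-1-0
  m14: 0-1-0 ←essential
  m19: -001- ←essential
  m22: -0-10 ←essential
  m24: -1-00,1100-
  m25: 1100- ←essential
  m28: -1-00 ←essential
Essential: -0-10, -001-, -1-00, 0-1-0, 000-1, 1100-

6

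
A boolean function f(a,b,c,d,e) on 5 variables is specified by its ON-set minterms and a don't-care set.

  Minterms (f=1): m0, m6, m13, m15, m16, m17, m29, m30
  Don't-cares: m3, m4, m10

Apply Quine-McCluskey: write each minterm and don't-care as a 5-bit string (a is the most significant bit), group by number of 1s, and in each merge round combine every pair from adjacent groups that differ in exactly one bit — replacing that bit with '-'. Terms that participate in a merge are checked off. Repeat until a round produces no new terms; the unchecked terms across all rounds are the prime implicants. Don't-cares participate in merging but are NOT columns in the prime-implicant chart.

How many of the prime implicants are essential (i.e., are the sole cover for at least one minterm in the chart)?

[col 0] 00000*, 00011, 00100*, 00110*, 01010, 01101*, 01111*, 10000*, 10001*, 11101*, 11110
[col 1] -0000, -1101, 00-00, 001-0, 011-1, 1000-
Prime implicants: -0000, -1101, 00-00, 00011, 001-0, 01010, 011-1, 1000-, 11110
PI chart (minterm → PIs covering it):
  0 | -0000,00-00
  6 | 001-0  (sole → essential)
  13 | -1101,011-1
  15 | 011-1  (sole → essential)
  16 | -0000,1000-
  17 | 1000-  (sole → essential)
  29 | -1101  (sole → essential)
  30 | 11110  (sole → essential)
Essential prime implicants: -1101, 001-0, 011-1, 1000-, 11110

5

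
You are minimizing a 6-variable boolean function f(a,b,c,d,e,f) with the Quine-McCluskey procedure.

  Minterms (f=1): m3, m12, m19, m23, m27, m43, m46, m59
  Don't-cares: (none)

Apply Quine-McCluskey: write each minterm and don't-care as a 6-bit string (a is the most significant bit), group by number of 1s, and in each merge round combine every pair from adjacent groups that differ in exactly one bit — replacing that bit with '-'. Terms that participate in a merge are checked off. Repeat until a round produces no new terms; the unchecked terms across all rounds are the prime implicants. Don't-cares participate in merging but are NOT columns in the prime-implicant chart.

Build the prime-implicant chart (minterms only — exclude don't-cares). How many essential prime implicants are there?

5

Round 0: 000011✓ 001100 010011✓ 010111✓ 011011✓ 101011✓ 101110 111011✓
Round 1: -11011 0-0011 01-011 010-11 1-1011
PIs = {-11011, 0-0011, 001100, 01-011, 010-11, 1-1011, 101110}
Coverage chart:
  m3: 0-0011 ←essential
  m12: 001100 ←essential
  m19: 0-0011,01-011,010-11
  m23: 010-11 ←essential
  m27: -11011,01-011
  m43: 1-1011 ←essential
  m46: 101110 ←essential
  m59: -11011,1-1011
Essential: 0-0011, 001100, 010-11, 1-1011, 101110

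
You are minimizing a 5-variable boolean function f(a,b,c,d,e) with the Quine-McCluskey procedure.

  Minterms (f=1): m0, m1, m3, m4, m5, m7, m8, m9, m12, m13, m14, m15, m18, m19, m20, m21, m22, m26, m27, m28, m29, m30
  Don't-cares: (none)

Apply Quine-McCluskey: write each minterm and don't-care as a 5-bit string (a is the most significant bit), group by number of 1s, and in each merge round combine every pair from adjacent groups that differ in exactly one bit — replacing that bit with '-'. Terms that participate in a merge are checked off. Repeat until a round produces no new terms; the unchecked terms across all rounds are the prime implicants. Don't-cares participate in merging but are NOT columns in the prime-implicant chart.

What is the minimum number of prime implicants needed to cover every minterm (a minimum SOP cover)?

size-2^0 implicants → 00000(✓)  00001(✓)  00011(✓)  00100(✓)  00101(✓)  00111(✓)  01000(✓)  01001(✓)  01100(✓)  01101(✓)  01110(✓)  01111(✓)  10010(✓)  10011(✓)  10100(✓)  10101(✓)  10110(✓)  11010(✓)  11011(✓)  11100(✓)  11101(✓)  11110(✓)
size-2^1 implicants → -0011  -0100(✓)  -0101(✓)  -1100(✓)  -1101(✓)  -1110(✓)  0-000(✓)  0-001(✓)  0-100(✓)  0-101(✓)  0-111(✓)  00-00(✓)  00-01(✓)  00-11(✓)  000-1(✓)  0000-(✓)  001-1(✓)  0010-(✓)  01-00(✓)  01-01(✓)  0100-(✓)  011-0(✓)  011-1(✓)  0110-(✓)  0111-(✓)  1-010(✓)  1-011(✓)  1-100(✓)  1-101(✓)  1-110(✓)  10-10(✓)  1001-(✓)  101-0(✓)  1010-(✓)  11-10(✓)  1101-(✓)  111-0(✓)  1110-(✓)
size-2^2 implicants → --100(✓)  --101(✓)  -010-(✓)  -11-0  -110-(✓)  0--00(✓)  0--01(✓)  0-00-(✓)  0-1-1  0-10-(✓)  00--1  00-0-(✓)  01-0-(✓)  011--  1--10  1-01-  1-1-0  1-10-(✓)
size-2^3 implicants → --10-  0--0-
Unchecked terms (primes): --10-, -0011, -11-0, 0--0-, 0-1-1, 00--1, 011--, 1--10, 1-01-, 1-1-0
Minterm coverage:
  m0 ⊆ 0--0- [E]
  m1 ⊆ 0--0-,00--1
  m3 ⊆ -0011,00--1
  m4 ⊆ --10-,0--0-
  m5 ⊆ --10-,0--0-,0-1-1,00--1
  m7 ⊆ 0-1-1,00--1
  m8 ⊆ 0--0- [E]
  m9 ⊆ 0--0- [E]
  m12 ⊆ --10-,-11-0,0--0-,011--
  m13 ⊆ --10-,0--0-,0-1-1,011--
  m14 ⊆ -11-0,011--
  m15 ⊆ 0-1-1,011--
  m18 ⊆ 1--10,1-01-
  m19 ⊆ -0011,1-01-
  m20 ⊆ --10-,1-1-0
  m21 ⊆ --10- [E]
  m22 ⊆ 1--10,1-1-0
  m26 ⊆ 1--10,1-01-
  m27 ⊆ 1-01- [E]
  m28 ⊆ --10-,-11-0,1-1-0
  m29 ⊆ --10- [E]
  m30 ⊆ -11-0,1--10,1-1-0
E = {--10-, 0--0-, 1-01-}
Petrick residual → 00--1, 011--, 1--10
Cover = cd' + a'd' + a'b'e + a'bc + ade' + ac'd  |cover|=6

6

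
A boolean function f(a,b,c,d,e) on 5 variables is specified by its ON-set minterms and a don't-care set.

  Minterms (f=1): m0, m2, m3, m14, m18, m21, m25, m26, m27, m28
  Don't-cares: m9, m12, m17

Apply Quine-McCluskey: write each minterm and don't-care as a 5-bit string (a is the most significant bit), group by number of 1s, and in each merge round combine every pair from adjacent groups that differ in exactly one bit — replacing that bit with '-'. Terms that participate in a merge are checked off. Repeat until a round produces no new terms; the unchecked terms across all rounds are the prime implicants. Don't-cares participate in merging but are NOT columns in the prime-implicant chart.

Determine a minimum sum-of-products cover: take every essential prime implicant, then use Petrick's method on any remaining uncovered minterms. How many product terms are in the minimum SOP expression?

Round 0: 00000✓ 00010✓ 00011✓ 01001✓ 01100✓ 01110✓ 10001✓ 10010✓ 10101✓ 11001✓ 11010✓ 11011✓ 11100✓
Round 1: -0010 -1001 -1100 000-0 0001- 011-0 1-001 1-010 10-01 110-1 1101-
PIs = {-0010, -1001, -1100, 000-0, 0001-, 011-0, 1-001, 1-010, 10-01, 110-1, 1101-}
Coverage chart:
  m0: 000-0 ←essential
  m2: -0010,000-0,0001-
  m3: 0001- ←essential
  m14: 011-0 ←essential
  m18: -0010,1-010
  m21: 10-01 ←essential
  m25: -1001,1-001,110-1
  m26: 1-010,1101-
  m27: 110-1,1101-
  m28: -1100 ←essential
Essential: -1100, 000-0, 0001-, 011-0, 10-01
Petrick residual → 1-010, 110-1
Min cover (7 terms): bcd'e' + a'b'c'e' + a'b'c'd + a'bce' + ac'de' + ab'd'e + abc'e

7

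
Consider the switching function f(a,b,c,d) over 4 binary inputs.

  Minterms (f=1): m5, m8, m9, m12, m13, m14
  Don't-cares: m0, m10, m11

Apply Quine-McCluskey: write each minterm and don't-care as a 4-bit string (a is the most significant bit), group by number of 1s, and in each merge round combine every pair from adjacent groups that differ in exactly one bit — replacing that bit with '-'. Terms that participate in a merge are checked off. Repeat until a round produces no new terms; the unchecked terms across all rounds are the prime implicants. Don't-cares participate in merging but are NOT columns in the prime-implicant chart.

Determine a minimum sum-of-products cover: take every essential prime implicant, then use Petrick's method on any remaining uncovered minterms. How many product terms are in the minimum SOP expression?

[col 0] 0000*, 0101*, 1000*, 1001*, 1010*, 1011*, 1100*, 1101*, 1110*
[col 1] -000, -101, 1-00*, 1-01*, 1-10*, 10-0*, 10-1*, 100-*, 101-*, 11-0*, 110-*
[col 2] 1--0, 1-0-, 10--
Prime implicants: -000, -101, 1--0, 1-0-, 10--
PI chart (minterm → PIs covering it):
  5 | -101  (sole → essential)
  8 | -000,1--0,1-0-,10--
  9 | 1-0-,10--
  12 | 1--0,1-0-
  13 | -101,1-0-
  14 | 1--0  (sole → essential)
Essential prime implicants: -101, 1--0
Petrick residual → 1-0-
Minimum SOP uses 3 PIs: bc'd + ad' + ac'

3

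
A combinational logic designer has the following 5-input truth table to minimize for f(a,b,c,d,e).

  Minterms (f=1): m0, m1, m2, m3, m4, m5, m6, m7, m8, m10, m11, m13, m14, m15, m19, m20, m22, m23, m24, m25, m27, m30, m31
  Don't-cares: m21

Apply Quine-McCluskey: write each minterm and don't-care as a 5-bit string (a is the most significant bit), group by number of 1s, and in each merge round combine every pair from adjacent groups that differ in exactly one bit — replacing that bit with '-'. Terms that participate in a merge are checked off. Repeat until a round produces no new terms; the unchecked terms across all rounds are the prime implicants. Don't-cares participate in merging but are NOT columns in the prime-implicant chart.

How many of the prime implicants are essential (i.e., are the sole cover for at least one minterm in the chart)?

[col 0] 00000*, 00001*, 00010*, 00011*, 00100*, 00101*, 00110*, 00111*, 01000*, 01010*, 01011*, 01101*, 01110*, 01111*, 10011*, 10100*, 10101*, 10110*, 10111*, 11000*, 11001*, 11011*, 11110*, 11111*
[col 1] -0011*, -0100*, -0101*, -0110*, -0111*, -1000, -1011*, -1110*, -1111*, 0-000*, 0-010*, 0-011*, 0-101*, 0-110*, 0-111*, 00-00*, 00-01*, 00-10*, 00-11*, 000-0*, 000-1*, 0000-*, 0001-*, 001-0*, 001-1*, 0010-*, 0011-*, 01-10*, 01-11*, 010-0*, 0101-*, 011-1*, 0111-*, 1-011*, 1-110*, 1-111*, 10-11*, 101-0*, 101-1*, 1010-*, 1011-*, 11-11*, 110-1, 1100-, 1111-*
[col 2] --011*, --110*, --111*, -0-11*, -01-0*, -01-1*, -010-*, -011-*, -1-11*, -111-*, 0--10*, 0--11*, 0-0-0, 0-01-*, 0-1-1, 0-11-*, 00--0*, 00--1*, 00-0-*, 00-1-*, 000--*, 001--*, 01-1-*, 1--11*, 1-11-*, 101--*
[col 3] ---11, --11-, -01--, 0--1-, 00---
Prime implicants: ---11, --11-, -01--, -1000, 0--1-, 0-0-0, 0-1-1, 00---, 110-1, 1100-
PI chart (minterm → PIs covering it):
  0 | 0-0-0,00---
  1 | 00---  (sole → essential)
  2 | 0--1-,0-0-0,00---
  3 | ---11,0--1-,00---
  4 | -01--,00---
  5 | -01--,0-1-1,00---
  6 | --11-,-01--,0--1-,00---
  7 | ---11,--11-,-01--,0--1-,0-1-1,00---
  8 | -1000,0-0-0
  10 | 0--1-,0-0-0
  11 | ---11,0--1-
  13 | 0-1-1  (sole → essential)
  14 | --11-,0--1-
  15 | ---11,--11-,0--1-,0-1-1
  19 | ---11  (sole → essential)
  20 | -01--  (sole → essential)
  22 | --11-,-01--
  23 | ---11,--11-,-01--
  24 | -1000,1100-
  25 | 110-1,1100-
  27 | ---11,110-1
  30 | --11-  (sole → essential)
  31 | ---11,--11-
Essential prime implicants: ---11, --11-, -01--, 0-1-1, 00---

5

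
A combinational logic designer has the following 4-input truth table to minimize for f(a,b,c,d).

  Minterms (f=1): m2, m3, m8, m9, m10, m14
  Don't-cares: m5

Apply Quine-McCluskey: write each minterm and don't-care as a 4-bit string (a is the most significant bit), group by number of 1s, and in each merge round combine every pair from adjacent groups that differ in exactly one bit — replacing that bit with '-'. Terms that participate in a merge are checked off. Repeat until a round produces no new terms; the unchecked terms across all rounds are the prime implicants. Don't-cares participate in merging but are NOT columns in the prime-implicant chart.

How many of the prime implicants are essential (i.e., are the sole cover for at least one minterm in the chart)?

3

size-2^0 implicants → 0010(✓)  0011(✓)  0101  1000(✓)  1001(✓)  1010(✓)  1110(✓)
size-2^1 implicants → -010  001-  1-10  10-0  100-
Unchecked terms (primes): -010, 001-, 0101, 1-10, 10-0, 100-
Minterm coverage:
  m2 ⊆ -010,001-
  m3 ⊆ 001- [E]
  m8 ⊆ 10-0,100-
  m9 ⊆ 100- [E]
  m10 ⊆ -010,1-10,10-0
  m14 ⊆ 1-10 [E]
E = {001-, 1-10, 100-}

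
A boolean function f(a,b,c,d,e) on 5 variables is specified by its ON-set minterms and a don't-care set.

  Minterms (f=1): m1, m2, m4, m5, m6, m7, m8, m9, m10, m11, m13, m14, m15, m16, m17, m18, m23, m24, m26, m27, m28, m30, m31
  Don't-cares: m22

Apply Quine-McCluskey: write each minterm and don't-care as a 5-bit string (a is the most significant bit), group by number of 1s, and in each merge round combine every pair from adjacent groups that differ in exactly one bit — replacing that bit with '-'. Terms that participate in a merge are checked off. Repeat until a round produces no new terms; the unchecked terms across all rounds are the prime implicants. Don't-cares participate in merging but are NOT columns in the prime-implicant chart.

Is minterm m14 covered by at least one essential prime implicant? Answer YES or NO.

[col 0] 00001*, 00010*, 00100*, 00101*, 00110*, 00111*, 01000*, 01001*, 01010*, 01011*, 01101*, 01110*, 01111*, 10000*, 10001*, 10010*, 10110*, 10111*, 11000*, 11010*, 11011*, 11100*, 11110*, 11111*
[col 1] -0001, -0010*, -0110*, -0111*, -1000*, -1010*, -1011*, -1110*, -1111*, 0-001*, 0-010*, 0-101*, 0-110*, 0-111*, 00-01*, 00-10*, 001-0*, 001-1*, 0010-*, 0011-*, 01-01*, 01-10*, 01-11*, 010-0*, 010-1*, 0100-*, 0101-*, 011-1*, 0111-*, 1-000*, 1-010*, 1-110*, 1-111*, 10-10*, 100-0*, 1000-, 1011-*, 11-00*, 11-10*, 11-11*, 110-0*, 1101-*, 111-0*, 1111-*
[col 2] --010*, --110*, --111*, -0-10*, -011-*, -1-10*, -1-11*, -10-0, -101-*, -111-*, 0--01, 0--10*, 0-1-1, 0-11-*, 001--, 01--1, 01-1-*, 010--, 1--10*, 1-0-0, 1-11-*, 11--0, 11-1-*
[col 3] ---10, --11-, -1-1-
Prime implicants: ---10, --11-, -0001, -1-1-, -10-0, 0--01, 0-1-1, 001--, 01--1, 010--, 1-0-0, 1000-, 11--0
PI chart (minterm → PIs covering it):
  1 | -0001,0--01
  2 | ---10  (sole → essential)
  4 | 001--  (sole → essential)
  5 | 0--01,0-1-1,001--
  6 | ---10,--11-,001--
  7 | --11-,0-1-1,001--
  8 | -10-0,010--
  9 | 0--01,01--1,010--
  10 | ---10,-1-1-,-10-0,010--
  11 | -1-1-,01--1,010--
  13 | 0--01,0-1-1,01--1
  14 | ---10,--11-,-1-1-
  15 | --11-,-1-1-,0-1-1,01--1
  16 | 1-0-0,1000-
  17 | -0001,1000-
  18 | ---10,1-0-0
  23 | --11-  (sole → essential)
  24 | -10-0,1-0-0,11--0
  26 | ---10,-1-1-,-10-0,1-0-0,11--0
  27 | -1-1-  (sole → essential)
  28 | 11--0  (sole → essential)
  30 | ---10,--11-,-1-1-,11--0
  31 | --11-,-1-1-
Essential prime implicants: ---10, --11-, -1-1-, 001--, 11--0

YES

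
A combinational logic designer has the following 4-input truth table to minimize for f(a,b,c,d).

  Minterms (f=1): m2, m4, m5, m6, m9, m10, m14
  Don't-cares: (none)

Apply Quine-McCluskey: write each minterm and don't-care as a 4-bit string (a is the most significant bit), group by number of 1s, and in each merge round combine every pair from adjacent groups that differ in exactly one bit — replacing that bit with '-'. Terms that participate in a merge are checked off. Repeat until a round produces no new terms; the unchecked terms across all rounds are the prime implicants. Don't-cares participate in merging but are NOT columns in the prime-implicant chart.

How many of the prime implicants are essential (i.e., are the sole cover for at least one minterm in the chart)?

Round 0: 0010✓ 0100✓ 0101✓ 0110✓ 1001 1010✓ 1110✓
Round 1: -010✓ -110✓ 0-10✓ 01-0 010- 1-10✓
Round 2: --10
PIs = {--10, 01-0, 010-, 1001}
Coverage chart:
  m2: --10 ←essential
  m4: 01-0,010-
  m5: 010- ←essential
  m6: --10,01-0
  m9: 1001 ←essential
  m10: --10 ←essential
  m14: --10 ←essential
Essential: --10, 010-, 1001

3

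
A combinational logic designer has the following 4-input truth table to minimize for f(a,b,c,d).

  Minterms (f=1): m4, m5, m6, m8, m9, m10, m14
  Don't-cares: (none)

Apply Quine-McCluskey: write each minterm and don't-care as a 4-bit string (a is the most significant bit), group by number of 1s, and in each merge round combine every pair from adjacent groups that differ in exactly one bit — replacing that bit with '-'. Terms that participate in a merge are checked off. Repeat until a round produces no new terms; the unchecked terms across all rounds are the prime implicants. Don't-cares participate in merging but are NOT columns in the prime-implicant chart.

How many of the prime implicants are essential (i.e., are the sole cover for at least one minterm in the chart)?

2

[col 0] 0100*, 0101*, 0110*, 1000*, 1001*, 1010*, 1110*
[col 1] -110, 01-0, 010-, 1-10, 10-0, 100-
Prime implicants: -110, 01-0, 010-, 1-10, 10-0, 100-
PI chart (minterm → PIs covering it):
  4 | 01-0,010-
  5 | 010-  (sole → essential)
  6 | -110,01-0
  8 | 10-0,100-
  9 | 100-  (sole → essential)
  10 | 1-10,10-0
  14 | -110,1-10
Essential prime implicants: 010-, 100-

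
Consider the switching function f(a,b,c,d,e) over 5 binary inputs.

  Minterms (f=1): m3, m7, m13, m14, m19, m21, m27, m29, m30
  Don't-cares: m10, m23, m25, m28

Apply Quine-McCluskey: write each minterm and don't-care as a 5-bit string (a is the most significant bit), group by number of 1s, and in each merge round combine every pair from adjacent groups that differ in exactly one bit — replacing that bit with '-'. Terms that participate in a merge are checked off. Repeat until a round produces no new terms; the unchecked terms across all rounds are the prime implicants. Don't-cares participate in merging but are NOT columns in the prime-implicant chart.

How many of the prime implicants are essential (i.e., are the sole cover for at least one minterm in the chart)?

2

size-2^0 implicants → 00011(✓)  00111(✓)  01010(✓)  01101(✓)  01110(✓)  10011(✓)  10101(✓)  10111(✓)  11001(✓)  11011(✓)  11100(✓)  11101(✓)  11110(✓)
size-2^1 implicants → -0011(✓)  -0111(✓)  -1101  -1110  00-11(✓)  01-10  1-011  1-101  10-11(✓)  101-1  11-01  110-1  111-0  1110-
size-2^2 implicants → -0-11
Unchecked terms (primes): -0-11, -1101, -1110, 01-10, 1-011, 1-101, 101-1, 11-01, 110-1, 111-0, 1110-
Minterm coverage:
  m3 ⊆ -0-11 [E]
  m7 ⊆ -0-11 [E]
  m13 ⊆ -1101 [E]
  m14 ⊆ -1110,01-10
  m19 ⊆ -0-11,1-011
  m21 ⊆ 1-101,101-1
  m27 ⊆ 1-011,110-1
  m29 ⊆ -1101,1-101,11-01,1110-
  m30 ⊆ -1110,111-0
E = {-0-11, -1101}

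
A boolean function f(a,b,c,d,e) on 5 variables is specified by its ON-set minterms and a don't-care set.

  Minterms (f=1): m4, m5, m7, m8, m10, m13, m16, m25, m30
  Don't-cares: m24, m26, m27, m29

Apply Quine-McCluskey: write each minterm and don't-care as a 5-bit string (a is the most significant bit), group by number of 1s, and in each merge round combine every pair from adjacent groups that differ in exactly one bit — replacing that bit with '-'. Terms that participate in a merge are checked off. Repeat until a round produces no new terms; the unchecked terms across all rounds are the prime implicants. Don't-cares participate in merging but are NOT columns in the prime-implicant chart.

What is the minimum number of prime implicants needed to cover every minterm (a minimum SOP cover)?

7

[col 0] 00100*, 00101*, 00111*, 01000*, 01010*, 01101*, 10000*, 11000*, 11001*, 11010*, 11011*, 11101*, 11110*
[col 1] -1000*, -1010*, -1101, 0-101, 001-1, 0010-, 010-0*, 1-000, 11-01, 11-10, 110-0*, 110-1*, 1100-*, 1101-*
[col 2] -10-0, 110--
Prime implicants: -10-0, -1101, 0-101, 001-1, 0010-, 1-000, 11-01, 11-10, 110--
PI chart (minterm → PIs covering it):
  4 | 0010-  (sole → essential)
  5 | 0-101,001-1,0010-
  7 | 001-1  (sole → essential)
  8 | -10-0  (sole → essential)
  10 | -10-0  (sole → essential)
  13 | -1101,0-101
  16 | 1-000  (sole → essential)
  25 | 11-01,110--
  30 | 11-10  (sole → essential)
Essential prime implicants: -10-0, 001-1, 0010-, 1-000, 11-10
Petrick residual → -1101, 11-01
Minimum SOP uses 7 PIs: bc'e' + bcd'e + a'b'ce + a'b'cd' + ac'd'e' + abd'e + abde'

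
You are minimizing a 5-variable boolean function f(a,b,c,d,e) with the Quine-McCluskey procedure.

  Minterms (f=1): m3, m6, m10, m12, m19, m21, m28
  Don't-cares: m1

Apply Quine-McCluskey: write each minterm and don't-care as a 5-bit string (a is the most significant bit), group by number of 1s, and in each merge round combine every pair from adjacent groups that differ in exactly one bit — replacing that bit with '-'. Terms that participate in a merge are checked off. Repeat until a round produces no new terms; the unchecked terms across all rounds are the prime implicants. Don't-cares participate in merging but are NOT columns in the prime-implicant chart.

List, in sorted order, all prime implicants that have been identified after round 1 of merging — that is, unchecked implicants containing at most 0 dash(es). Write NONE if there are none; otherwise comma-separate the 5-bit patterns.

[col 0] 00001*, 00011*, 00110, 01010, 01100*, 10011*, 10101, 11100*
[col 1] -0011, -1100, 000-1
Prime implicants: -0011, -1100, 000-1, 00110, 01010, 10101

00110, 01010, 10101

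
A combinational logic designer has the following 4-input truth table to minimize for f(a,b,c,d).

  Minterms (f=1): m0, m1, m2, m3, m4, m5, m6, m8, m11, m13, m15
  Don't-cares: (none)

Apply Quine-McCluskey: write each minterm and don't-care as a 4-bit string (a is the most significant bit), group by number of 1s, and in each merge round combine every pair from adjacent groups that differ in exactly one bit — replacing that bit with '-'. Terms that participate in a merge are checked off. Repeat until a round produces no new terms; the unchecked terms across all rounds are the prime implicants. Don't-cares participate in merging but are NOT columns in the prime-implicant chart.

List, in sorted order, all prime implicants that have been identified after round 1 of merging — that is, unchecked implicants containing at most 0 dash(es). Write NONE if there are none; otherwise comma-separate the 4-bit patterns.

NONE

Round 0: 0000✓ 0001✓ 0010✓ 0011✓ 0100✓ 0101✓ 0110✓ 1000✓ 1011✓ 1101✓ 1111✓
Round 1: -000 -011 -101 0-00✓ 0-01✓ 0-10✓ 00-0✓ 00-1✓ 000-✓ 001-✓ 01-0✓ 010-✓ 1-11 11-1
Round 2: 0--0 0-0- 00--
PIs = {-000, -011, -101, 0--0, 0-0-, 00--, 1-11, 11-1}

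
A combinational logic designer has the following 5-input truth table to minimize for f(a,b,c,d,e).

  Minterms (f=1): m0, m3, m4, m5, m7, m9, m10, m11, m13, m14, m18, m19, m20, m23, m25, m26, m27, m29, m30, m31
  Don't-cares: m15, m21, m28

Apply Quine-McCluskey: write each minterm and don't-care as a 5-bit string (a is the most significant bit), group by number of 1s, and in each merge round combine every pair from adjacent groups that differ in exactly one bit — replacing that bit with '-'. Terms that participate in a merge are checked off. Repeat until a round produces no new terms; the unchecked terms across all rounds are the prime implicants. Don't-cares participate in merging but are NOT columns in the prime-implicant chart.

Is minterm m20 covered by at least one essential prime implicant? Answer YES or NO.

NO

size-2^0 implicants → 00000(✓)  00011(✓)  00100(✓)  00101(✓)  00111(✓)  01001(✓)  01010(✓)  01011(✓)  01101(✓)  01110(✓)  01111(✓)  10010(✓)  10011(✓)  10100(✓)  10101(✓)  10111(✓)  11001(✓)  11010(✓)  11011(✓)  11100(✓)  11101(✓)  11110(✓)  11111(✓)
size-2^1 implicants → -0011(✓)  -0100(✓)  -0101(✓)  -0111(✓)  -1001(✓)  -1010(✓)  -1011(✓)  -1101(✓)  -1110(✓)  -1111(✓)  0-011(✓)  0-101(✓)  0-111(✓)  00-00  00-11(✓)  001-1(✓)  0010-(✓)  01-01(✓)  01-10(✓)  01-11(✓)  010-1(✓)  0101-(✓)  011-1(✓)  0111-(✓)  1-010(✓)  1-011(✓)  1-100(✓)  1-101(✓)  1-111(✓)  10-11(✓)  1001-(✓)  101-1(✓)  1010-(✓)  11-01(✓)  11-10(✓)  11-11(✓)  110-1(✓)  1101-(✓)  111-0(✓)  111-1(✓)  1110-(✓)  1111-(✓)
size-2^2 implicants → --011(✓)  --101(✓)  --111(✓)  -0-11(✓)  -01-1(✓)  -010-  -1-01(✓)  -1-10(✓)  -1-11(✓)  -10-1(✓)  -101-(✓)  -11-1(✓)  -111-(✓)  0--11(✓)  0-1-1(✓)  01--1(✓)  01-1-(✓)  1--11(✓)  1-01-  1-1-1(✓)  1-10-  11--1(✓)  11-1-(✓)  111--
size-2^3 implicants → ---11  --1-1  -1--1  -1-1-
Unchecked terms (primes): ---11, --1-1, -010-, -1--1, -1-1-, 00-00, 1-01-, 1-10-, 111--
Minterm coverage:
  m0 ⊆ 00-00 [E]
  m3 ⊆ ---11 [E]
  m4 ⊆ -010-,00-00
  m5 ⊆ --1-1,-010-
  m7 ⊆ ---11,--1-1
  m9 ⊆ -1--1 [E]
  m10 ⊆ -1-1- [E]
  m11 ⊆ ---11,-1--1,-1-1-
  m13 ⊆ --1-1,-1--1
  m14 ⊆ -1-1- [E]
  m18 ⊆ 1-01- [E]
  m19 ⊆ ---11,1-01-
  m20 ⊆ -010-,1-10-
  m23 ⊆ ---11,--1-1
  m25 ⊆ -1--1 [E]
  m26 ⊆ -1-1-,1-01-
  m27 ⊆ ---11,-1--1,-1-1-,1-01-
  m29 ⊆ --1-1,-1--1,1-10-,111--
  m30 ⊆ -1-1-,111--
  m31 ⊆ ---11,--1-1,-1--1,-1-1-,111--
E = {---11, -1--1, -1-1-, 00-00, 1-01-}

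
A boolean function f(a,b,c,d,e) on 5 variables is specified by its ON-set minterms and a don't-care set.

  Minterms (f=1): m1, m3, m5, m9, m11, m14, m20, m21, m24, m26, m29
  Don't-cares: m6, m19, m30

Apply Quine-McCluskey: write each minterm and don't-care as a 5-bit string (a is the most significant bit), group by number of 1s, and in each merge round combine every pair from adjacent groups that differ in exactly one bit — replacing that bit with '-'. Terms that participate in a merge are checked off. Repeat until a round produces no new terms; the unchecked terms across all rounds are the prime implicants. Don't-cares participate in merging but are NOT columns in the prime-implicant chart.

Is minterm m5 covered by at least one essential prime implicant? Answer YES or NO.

Round 0: 00001✓ 00011✓ 00101✓ 00110✓ 01001✓ 01011✓ 01110✓ 10011✓ 10100✓ 10101✓ 11000✓ 11010✓ 11101✓ 11110✓
Round 1: -0011 -0101 -1110 0-001✓ 0-011✓ 0-110 00-01 000-1✓ 010-1✓ 1-101 1010- 11-10 110-0
Round 2: 0-0-1
PIs = {-0011, -0101, -1110, 0-0-1, 0-110, 00-01, 1-101, 1010-, 11-10, 110-0}
Coverage chart:
  m1: 0-0-1,00-01
  m3: -0011,0-0-1
  m5: -0101,00-01
  m9: 0-0-1 ←essential
  m11: 0-0-1 ←essential
  m14: -1110,0-110
  m20: 1010- ←essential
  m21: -0101,1-101,1010-
  m24: 110-0 ←essential
  m26: 11-10,110-0
  m29: 1-101 ←essential
Essential: 0-0-1, 1-101, 1010-, 110-0

NO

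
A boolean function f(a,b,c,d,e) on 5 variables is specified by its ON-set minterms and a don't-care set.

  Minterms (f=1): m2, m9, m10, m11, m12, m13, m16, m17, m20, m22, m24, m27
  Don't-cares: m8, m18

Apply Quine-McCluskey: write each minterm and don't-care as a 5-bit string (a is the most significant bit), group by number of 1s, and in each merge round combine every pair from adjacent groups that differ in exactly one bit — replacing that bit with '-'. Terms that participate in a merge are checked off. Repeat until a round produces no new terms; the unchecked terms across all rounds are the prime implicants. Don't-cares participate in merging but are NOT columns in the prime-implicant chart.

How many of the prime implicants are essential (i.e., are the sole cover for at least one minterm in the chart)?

4

size-2^0 implicants → 00010(✓)  01000(✓)  01001(✓)  01010(✓)  01011(✓)  01100(✓)  01101(✓)  10000(✓)  10001(✓)  10010(✓)  10100(✓)  10110(✓)  11000(✓)  11011(✓)
size-2^1 implicants → -0010  -1000  -1011  0-010  01-00(✓)  01-01(✓)  010-0(✓)  010-1(✓)  0100-(✓)  0101-(✓)  0110-(✓)  1-000  10-00(✓)  10-10(✓)  100-0(✓)  1000-  101-0(✓)
size-2^2 implicants → 01-0-  010--  10--0
Unchecked terms (primes): -0010, -1000, -1011, 0-010, 01-0-, 010--, 1-000, 10--0, 1000-
Minterm coverage:
  m2 ⊆ -0010,0-010
  m9 ⊆ 01-0-,010--
  m10 ⊆ 0-010,010--
  m11 ⊆ -1011,010--
  m12 ⊆ 01-0- [E]
  m13 ⊆ 01-0- [E]
  m16 ⊆ 1-000,10--0,1000-
  m17 ⊆ 1000- [E]
  m20 ⊆ 10--0 [E]
  m22 ⊆ 10--0 [E]
  m24 ⊆ -1000,1-000
  m27 ⊆ -1011 [E]
E = {-1011, 01-0-, 10--0, 1000-}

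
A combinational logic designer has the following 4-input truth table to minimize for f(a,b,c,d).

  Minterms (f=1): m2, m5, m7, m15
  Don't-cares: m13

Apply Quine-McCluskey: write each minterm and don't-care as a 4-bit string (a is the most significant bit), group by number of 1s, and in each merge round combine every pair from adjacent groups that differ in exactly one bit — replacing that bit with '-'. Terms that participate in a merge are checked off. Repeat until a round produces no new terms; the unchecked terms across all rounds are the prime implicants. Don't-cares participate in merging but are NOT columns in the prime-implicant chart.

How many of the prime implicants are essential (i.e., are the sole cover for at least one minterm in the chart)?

2

[col 0] 0010, 0101*, 0111*, 1101*, 1111*
[col 1] -101*, -111*, 01-1*, 11-1*
[col 2] -1-1
Prime implicants: -1-1, 0010
PI chart (minterm → PIs covering it):
  2 | 0010  (sole → essential)
  5 | -1-1  (sole → essential)
  7 | -1-1  (sole → essential)
  15 | -1-1  (sole → essential)
Essential prime implicants: -1-1, 0010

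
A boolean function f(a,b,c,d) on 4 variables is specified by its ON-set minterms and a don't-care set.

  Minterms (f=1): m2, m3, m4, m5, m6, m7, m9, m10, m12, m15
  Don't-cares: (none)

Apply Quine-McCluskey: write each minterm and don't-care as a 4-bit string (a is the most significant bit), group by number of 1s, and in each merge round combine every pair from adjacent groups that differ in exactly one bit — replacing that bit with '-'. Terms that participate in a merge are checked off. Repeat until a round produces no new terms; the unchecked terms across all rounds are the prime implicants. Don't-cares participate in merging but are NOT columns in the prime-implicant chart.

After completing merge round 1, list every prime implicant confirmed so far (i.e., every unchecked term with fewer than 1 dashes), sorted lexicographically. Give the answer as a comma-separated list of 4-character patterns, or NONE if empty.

1001

[col 0] 0010*, 0011*, 0100*, 0101*, 0110*, 0111*, 1001, 1010*, 1100*, 1111*
[col 1] -010, -100, -111, 0-10*, 0-11*, 001-*, 01-0*, 01-1*, 010-*, 011-*
[col 2] 0-1-, 01--
Prime implicants: -010, -100, -111, 0-1-, 01--, 1001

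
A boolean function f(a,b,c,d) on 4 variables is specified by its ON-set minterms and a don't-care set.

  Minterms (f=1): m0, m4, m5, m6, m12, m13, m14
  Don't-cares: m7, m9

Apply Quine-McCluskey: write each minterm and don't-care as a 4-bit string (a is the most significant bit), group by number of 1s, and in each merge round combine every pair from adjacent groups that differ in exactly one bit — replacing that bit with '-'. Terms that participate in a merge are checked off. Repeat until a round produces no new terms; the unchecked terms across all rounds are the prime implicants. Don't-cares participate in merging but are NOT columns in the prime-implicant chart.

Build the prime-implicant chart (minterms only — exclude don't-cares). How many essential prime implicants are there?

Round 0: 0000✓ 0100✓ 0101✓ 0110✓ 0111✓ 1001✓ 1100✓ 1101✓ 1110✓
Round 1: -100✓ -101✓ -110✓ 0-00 01-0✓ 01-1✓ 010-✓ 011-✓ 1-01 11-0✓ 110-✓
Round 2: -1-0 -10- 01--
PIs = {-1-0, -10-, 0-00, 01--, 1-01}
Coverage chart:
  m0: 0-00 ←essential
  m4: -1-0,-10-,0-00,01--
  m5: -10-,01--
  m6: -1-0,01--
  m12: -1-0,-10-
  m13: -10-,1-01
  m14: -1-0 ←essential
Essential: -1-0, 0-00

2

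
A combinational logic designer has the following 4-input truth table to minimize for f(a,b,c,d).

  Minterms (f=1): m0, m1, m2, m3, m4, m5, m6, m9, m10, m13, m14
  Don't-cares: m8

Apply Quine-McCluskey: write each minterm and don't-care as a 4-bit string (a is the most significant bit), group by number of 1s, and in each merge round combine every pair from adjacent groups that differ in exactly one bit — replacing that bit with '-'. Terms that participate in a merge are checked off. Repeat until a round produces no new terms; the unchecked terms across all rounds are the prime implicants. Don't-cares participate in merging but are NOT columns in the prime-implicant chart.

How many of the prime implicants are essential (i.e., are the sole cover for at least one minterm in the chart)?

3

size-2^0 implicants → 0000(✓)  0001(✓)  0010(✓)  0011(✓)  0100(✓)  0101(✓)  0110(✓)  1000(✓)  1001(✓)  1010(✓)  1101(✓)  1110(✓)
size-2^1 implicants → -000(✓)  -001(✓)  -010(✓)  -101(✓)  -110(✓)  0-00(✓)  0-01(✓)  0-10(✓)  00-0(✓)  00-1(✓)  000-(✓)  001-(✓)  01-0(✓)  010-(✓)  1-01(✓)  1-10(✓)  10-0(✓)  100-(✓)
size-2^2 implicants → --01  --10  -0-0  -00-  0--0  0-0-  00--
Unchecked terms (primes): --01, --10, -0-0, -00-, 0--0, 0-0-, 00--
Minterm coverage:
  m0 ⊆ -0-0,-00-,0--0,0-0-,00--
  m1 ⊆ --01,-00-,0-0-,00--
  m2 ⊆ --10,-0-0,0--0,00--
  m3 ⊆ 00-- [E]
  m4 ⊆ 0--0,0-0-
  m5 ⊆ --01,0-0-
  m6 ⊆ --10,0--0
  m9 ⊆ --01,-00-
  m10 ⊆ --10,-0-0
  m13 ⊆ --01 [E]
  m14 ⊆ --10 [E]
E = {--01, --10, 00--}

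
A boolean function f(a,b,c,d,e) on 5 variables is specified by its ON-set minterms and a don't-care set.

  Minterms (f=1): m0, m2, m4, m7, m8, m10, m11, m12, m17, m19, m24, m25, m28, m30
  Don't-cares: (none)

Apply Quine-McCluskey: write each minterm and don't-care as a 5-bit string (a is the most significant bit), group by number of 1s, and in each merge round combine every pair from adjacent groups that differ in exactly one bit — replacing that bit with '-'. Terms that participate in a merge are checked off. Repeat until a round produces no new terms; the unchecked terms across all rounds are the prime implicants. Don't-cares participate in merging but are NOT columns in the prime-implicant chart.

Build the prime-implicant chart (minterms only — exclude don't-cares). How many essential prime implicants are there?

6

Round 0: 00000✓ 00010✓ 00100✓ 00111 01000✓ 01010✓ 01011✓ 01100✓ 10001✓ 10011✓ 11000✓ 11001✓ 11100✓ 11110✓
Round 1: -1000✓ -1100✓ 0-000✓ 0-010✓ 0-100✓ 00-00✓ 000-0✓ 01-00✓ 010-0✓ 0101- 1-001 100-1 11-00✓ 1100- 111-0
Round 2: -1-00 0--00 0-0-0
PIs = {-1-00, 0--00, 0-0-0, 00111, 0101-, 1-001, 100-1, 1100-, 111-0}
Coverage chart:
  m0: 0--00,0-0-0
  m2: 0-0-0 ←essential
  m4: 0--00 ←essential
  m7: 00111 ←essential
  m8: -1-00,0--00,0-0-0
  m10: 0-0-0,0101-
  m11: 0101- ←essential
  m12: -1-00,0--00
  m17: 1-001,100-1
  m19: 100-1 ←essential
  m24: -1-00,1100-
  m25: 1-001,1100-
  m28: -1-00,111-0
  m30: 111-0 ←essential
Essential: 0--00, 0-0-0, 00111, 0101-, 100-1, 111-0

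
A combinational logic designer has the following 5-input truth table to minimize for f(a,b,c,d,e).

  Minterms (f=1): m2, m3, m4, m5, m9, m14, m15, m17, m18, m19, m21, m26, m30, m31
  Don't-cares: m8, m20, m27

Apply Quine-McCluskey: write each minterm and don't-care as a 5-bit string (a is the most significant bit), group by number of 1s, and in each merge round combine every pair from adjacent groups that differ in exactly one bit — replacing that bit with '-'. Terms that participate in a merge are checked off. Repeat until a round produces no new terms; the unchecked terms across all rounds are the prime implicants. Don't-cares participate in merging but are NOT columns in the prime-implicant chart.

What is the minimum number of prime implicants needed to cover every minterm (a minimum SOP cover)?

Round 0: 00010✓ 00011✓ 00100✓ 00101✓ 01000✓ 01001✓ 01110✓ 01111✓ 10001✓ 10010✓ 10011✓ 10100✓ 10101✓ 11010✓ 11011✓ 11110✓ 11111✓
Round 1: -0010✓ -0011✓ -0100✓ -0101✓ -1110✓ -1111✓ 0001-✓ 0010-✓ 0100- 0111-✓ 1-010✓ 1-011✓ 10-01 100-1 1001-✓ 1010-✓ 11-10✓ 11-11✓ 1101-✓ 1111-✓
Round 2: -001- -010- -111- 1-01- 11-1-
PIs = {-001-, -010-, -111-, 0100-, 1-01-, 10-01, 100-1, 11-1-}
Coverage chart:
  m2: -001- ←essential
  m3: -001- ←essential
  m4: -010- ←essential
  m5: -010- ←essential
  m9: 0100- ←essential
  m14: -111- ←essential
  m15: -111- ←essential
  m17: 10-01,100-1
  m18: -001-,1-01-
  m19: -001-,1-01-,100-1
  m21: -010-,10-01
  m26: 1-01-,11-1-
  m30: -111-,11-1-
  m31: -111-,11-1-
Essential: -001-, -010-, -111-, 0100-
Petrick residual → 1-01-, 10-01
Min cover (6 terms): b'c'd + b'cd' + bcd + a'bc'd' + ac'd + ab'd'e

6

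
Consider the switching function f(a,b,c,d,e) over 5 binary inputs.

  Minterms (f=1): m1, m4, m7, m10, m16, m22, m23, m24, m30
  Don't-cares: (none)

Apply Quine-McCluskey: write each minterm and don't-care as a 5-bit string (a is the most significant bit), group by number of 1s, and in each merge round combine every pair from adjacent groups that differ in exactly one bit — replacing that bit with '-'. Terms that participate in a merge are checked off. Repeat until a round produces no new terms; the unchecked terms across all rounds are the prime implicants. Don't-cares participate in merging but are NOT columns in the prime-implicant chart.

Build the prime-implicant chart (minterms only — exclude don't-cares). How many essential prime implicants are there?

[col 0] 00001, 00100, 00111*, 01010, 10000*, 10110*, 10111*, 11000*, 11110*
[col 1] -0111, 1-000, 1-110, 1011-
Prime implicants: -0111, 00001, 00100, 01010, 1-000, 1-110, 1011-
PI chart (minterm → PIs covering it):
  1 | 00001  (sole → essential)
  4 | 00100  (sole → essential)
  7 | -0111  (sole → essential)
  10 | 01010  (sole → essential)
  16 | 1-000  (sole → essential)
  22 | 1-110,1011-
  23 | -0111,1011-
  24 | 1-000  (sole → essential)
  30 | 1-110  (sole → essential)
Essential prime implicants: -0111, 00001, 00100, 01010, 1-000, 1-110

6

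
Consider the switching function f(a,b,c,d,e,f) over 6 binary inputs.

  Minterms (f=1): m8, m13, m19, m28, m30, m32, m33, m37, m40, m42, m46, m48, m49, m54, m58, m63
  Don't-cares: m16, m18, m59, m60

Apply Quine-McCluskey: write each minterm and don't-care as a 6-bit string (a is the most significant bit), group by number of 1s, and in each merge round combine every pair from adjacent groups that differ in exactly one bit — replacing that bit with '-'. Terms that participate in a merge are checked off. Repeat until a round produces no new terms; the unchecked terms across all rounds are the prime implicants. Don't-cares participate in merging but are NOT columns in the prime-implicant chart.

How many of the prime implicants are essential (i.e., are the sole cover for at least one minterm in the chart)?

9

Round 0: 001000✓ 001101 010000✓ 010010✓ 010011✓ 011100✓ 011110✓ 100000✓ 100001✓ 100101✓ 101000✓ 101010✓ 101110✓ 110000✓ 110001✓ 110110 111010✓ 111011✓ 111100✓ 111111✓
Round 1: -01000 -10000 -11100 0100-0 01001- 0111-0 1-0000✓ 1-0001✓ 1-1010 10-000 100-01 10000-✓ 101-10 1010-0 11000-✓ 111-11 11101-
Round 2: 1-000-
PIs = {-01000, -10000, -11100, 001101, 0100-0, 01001-, 0111-0, 1-000-, 1-1010, 10-000, 100-01, 101-10, 1010-0, 110110, 111-11, 11101-}
Coverage chart:
  m8: -01000 ←essential
  m13: 001101 ←essential
  m19: 01001- ←essential
  m28: -11100,0111-0
  m30: 0111-0 ←essential
  m32: 1-000-,10-000
  m33: 1-000-,100-01
  m37: 100-01 ←essential
  m40: -01000,10-000,1010-0
  m42: 1-1010,101-10,1010-0
  m46: 101-10 ←essential
  m48: -10000,1-000-
  m49: 1-000- ←essential
  m54: 110110 ←essential
  m58: 1-1010,11101-
  m63: 111-11 ←essential
Essential: -01000, 001101, 01001-, 0111-0, 1-000-, 100-01, 101-10, 110110, 111-11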